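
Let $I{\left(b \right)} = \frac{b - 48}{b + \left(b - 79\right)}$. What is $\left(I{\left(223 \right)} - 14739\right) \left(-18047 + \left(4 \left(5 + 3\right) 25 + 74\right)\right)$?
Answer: $\frac{92889409574}{367} \approx 2.531 \cdot 10^{8}$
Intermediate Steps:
$I{\left(b \right)} = \frac{-48 + b}{-79 + 2 b}$ ($I{\left(b \right)} = \frac{-48 + b}{b + \left(b - 79\right)} = \frac{-48 + b}{b + \left(-79 + b\right)} = \frac{-48 + b}{-79 + 2 b}$)
$\left(I{\left(223 \right)} - 14739\right) \left(-18047 + \left(4 \left(5 + 3\right) 25 + 74\right)\right) = \left(\frac{-48 + 223}{-79 + 2 \cdot 223} - 14739\right) \left(-18047 + \left(4 \left(5 + 3\right) 25 + 74\right)\right) = \left(\frac{1}{-79 + 446} \cdot 175 - 14739\right) \left(-18047 + \left(4 \cdot 8 \cdot 25 + 74\right)\right) = \left(\frac{1}{367} \cdot 175 - 14739\right) \left(-18047 + \left(32 \cdot 25 + 74\right)\right) = \left(\frac{1}{367} \cdot 175 - 14739\right) \left(-18047 + \left(800 + 74\right)\right) = \left(\frac{175}{367} - 14739\right) \left(-18047 + 874\right) = \left(- \frac{5409038}{367}\right) \left(-17173\right) = \frac{92889409574}{367}$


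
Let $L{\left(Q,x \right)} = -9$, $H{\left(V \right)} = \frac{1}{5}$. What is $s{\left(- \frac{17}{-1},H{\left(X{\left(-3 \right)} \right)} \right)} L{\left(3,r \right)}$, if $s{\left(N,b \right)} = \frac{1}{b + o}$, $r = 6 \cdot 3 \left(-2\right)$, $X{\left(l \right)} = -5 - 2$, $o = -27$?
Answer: $\frac{45}{134} \approx 0.33582$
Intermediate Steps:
$X{\left(l \right)} = -7$ ($X{\left(l \right)} = -5 - 2 = -7$)
$r = -36$ ($r = 18 \left(-2\right) = -36$)
$H{\left(V \right)} = \frac{1}{5}$
$s{\left(N,b \right)} = \frac{1}{-27 + b}$ ($s{\left(N,b \right)} = \frac{1}{b - 27} = \frac{1}{-27 + b}$)
$s{\left(- \frac{17}{-1},H{\left(X{\left(-3 \right)} \right)} \right)} L{\left(3,r \right)} = \frac{1}{-27 + \frac{1}{5}} \left(-9\right) = \frac{1}{- \frac{134}{5}} \left(-9\right) = \left(- \frac{5}{134}\right) \left(-9\right) = \frac{45}{134}$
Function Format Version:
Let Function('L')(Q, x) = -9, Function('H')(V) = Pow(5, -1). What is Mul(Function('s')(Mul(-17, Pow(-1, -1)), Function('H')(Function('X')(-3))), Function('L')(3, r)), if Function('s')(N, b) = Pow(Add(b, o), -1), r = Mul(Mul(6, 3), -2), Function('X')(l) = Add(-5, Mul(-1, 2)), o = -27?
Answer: Rational(45, 134) ≈ 0.33582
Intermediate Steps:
Function('X')(l) = -7 (Function('X')(l) = Add(-5, -2) = -7)
r = -36 (r = Mul(18, -2) = -36)
Function('H')(V) = Rational(1, 5)
Function('s')(N, b) = Pow(Add(-27, b), -1) (Function('s')(N, b) = Pow(Add(b, -27), -1) = Pow(Add(-27, b), -1))
Mul(Function('s')(Mul(-17, Pow(-1, -1)), Function('H')(Function('X')(-3))), Function('L')(3, r)) = Mul(Pow(Add(-27, Rational(1, 5)), -1), -9) = Mul(Pow(Rational(-134, 5), -1), -9) = Mul(Rational(-5, 134), -9) = Rational(45, 134)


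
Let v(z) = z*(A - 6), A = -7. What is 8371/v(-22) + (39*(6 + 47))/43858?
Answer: 8357420/285077 ≈ 29.316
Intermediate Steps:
v(z) = -13*z (v(z) = z*(-7 - 6) = z*(-13) = -13*z)
8371/v(-22) + (39*(6 + 47))/43858 = 8371/((-13*(-22))) + (39*(6 + 47))/43858 = 8371/286 + (39*53)*(1/43858) = 8371*(1/286) + 2067*(1/43858) = 761/26 + 2067/43858 = 8357420/285077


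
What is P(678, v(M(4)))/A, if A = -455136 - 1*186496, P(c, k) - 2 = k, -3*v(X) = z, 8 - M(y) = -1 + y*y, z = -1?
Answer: -7/1924896 ≈ -3.6366e-6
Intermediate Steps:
M(y) = 9 - y**2 (M(y) = 8 - (-1 + y*y) = 8 - (-1 + y**2) = 8 + (1 - y**2) = 9 - y**2)
v(X) = 1/3 (v(X) = -1/3*(-1) = 1/3)
P(c, k) = 2 + k
A = -641632 (A = -455136 - 186496 = -641632)
P(678, v(M(4)))/A = (2 + 1/3)/(-641632) = (7/3)*(-1/641632) = -7/1924896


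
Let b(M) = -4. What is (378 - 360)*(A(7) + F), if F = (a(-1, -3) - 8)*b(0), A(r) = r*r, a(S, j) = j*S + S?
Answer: 1314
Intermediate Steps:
a(S, j) = S + S*j (a(S, j) = S*j + S = S + S*j)
A(r) = r²
F = 24 (F = (-(1 - 3) - 8)*(-4) = (-1*(-2) - 8)*(-4) = (2 - 8)*(-4) = -6*(-4) = 24)
(378 - 360)*(A(7) + F) = (378 - 360)*(7² + 24) = 18*(49 + 24) = 18*73 = 1314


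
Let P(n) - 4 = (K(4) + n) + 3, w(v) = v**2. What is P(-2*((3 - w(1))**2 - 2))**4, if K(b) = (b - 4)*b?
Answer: 81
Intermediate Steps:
K(b) = b*(-4 + b) (K(b) = (-4 + b)*b = b*(-4 + b))
P(n) = 7 + n (P(n) = 4 + ((4*(-4 + 4) + n) + 3) = 4 + ((4*0 + n) + 3) = 4 + ((0 + n) + 3) = 4 + (n + 3) = 4 + (3 + n) = 7 + n)
P(-2*((3 - w(1))**2 - 2))**4 = (7 - 2*((3 - 1*1**2)**2 - 2))**4 = (7 - 2*((3 - 1*1)**2 - 2))**4 = (7 - 2*((3 - 1)**2 - 2))**4 = (7 - 2*(2**2 - 2))**4 = (7 - 2*(4 - 2))**4 = (7 - 2*2)**4 = (7 - 4)**4 = 3**4 = 81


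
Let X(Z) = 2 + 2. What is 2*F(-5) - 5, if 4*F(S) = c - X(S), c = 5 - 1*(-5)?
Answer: -2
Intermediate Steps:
c = 10 (c = 5 + 5 = 10)
X(Z) = 4
F(S) = 3/2 (F(S) = (10 - 1*4)/4 = (10 - 4)/4 = (¼)*6 = 3/2)
2*F(-5) - 5 = 2*(3/2) - 5 = 3 - 5 = -2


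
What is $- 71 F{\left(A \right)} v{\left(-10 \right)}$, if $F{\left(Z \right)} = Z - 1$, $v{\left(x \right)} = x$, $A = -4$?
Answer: $-3550$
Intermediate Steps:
$F{\left(Z \right)} = -1 + Z$
$- 71 F{\left(A \right)} v{\left(-10 \right)} = - 71 \left(-1 - 4\right) \left(-10\right) = \left(-71\right) \left(-5\right) \left(-10\right) = 355 \left(-10\right) = -3550$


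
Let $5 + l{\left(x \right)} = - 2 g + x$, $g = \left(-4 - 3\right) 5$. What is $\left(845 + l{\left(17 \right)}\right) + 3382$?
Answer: $4309$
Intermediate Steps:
$g = -35$ ($g = \left(-7\right) 5 = -35$)
$l{\left(x \right)} = 65 + x$ ($l{\left(x \right)} = -5 + \left(\left(-2\right) \left(-35\right) + x\right) = -5 + \left(70 + x\right) = 65 + x$)
$\left(845 + l{\left(17 \right)}\right) + 3382 = \left(845 + \left(65 + 17\right)\right) + 3382 = \left(845 + 82\right) + 3382 = 927 + 3382 = 4309$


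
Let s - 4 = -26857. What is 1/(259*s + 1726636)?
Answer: -1/5228291 ≈ -1.9127e-7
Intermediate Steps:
s = -26853 (s = 4 - 26857 = -26853)
1/(259*s + 1726636) = 1/(259*(-26853) + 1726636) = 1/(-6954927 + 1726636) = 1/(-5228291) = -1/5228291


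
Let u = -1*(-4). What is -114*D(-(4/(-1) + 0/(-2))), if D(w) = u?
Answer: -456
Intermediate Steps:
u = 4
D(w) = 4
-114*D(-(4/(-1) + 0/(-2))) = -114*4 = -456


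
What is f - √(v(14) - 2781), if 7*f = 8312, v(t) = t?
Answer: 8312/7 - I*√2767 ≈ 1187.4 - 52.602*I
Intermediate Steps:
f = 8312/7 (f = (⅐)*8312 = 8312/7 ≈ 1187.4)
f - √(v(14) - 2781) = 8312/7 - √(14 - 2781) = 8312/7 - √(-2767) = 8312/7 - I*√2767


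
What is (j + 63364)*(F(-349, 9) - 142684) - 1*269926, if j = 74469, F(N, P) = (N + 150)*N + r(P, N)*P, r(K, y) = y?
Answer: -10527127468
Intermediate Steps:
F(N, P) = N*P + N*(150 + N) (F(N, P) = (N + 150)*N + N*P = (150 + N)*N + N*P = N*(150 + N) + N*P = N*P + N*(150 + N))
(j + 63364)*(F(-349, 9) - 142684) - 1*269926 = (74469 + 63364)*(-349*(150 - 349 + 9) - 142684) - 1*269926 = 137833*(-349*(-190) - 142684) - 269926 = 137833*(66310 - 142684) - 269926 = 137833*(-76374) - 269926 = -10526857542 - 269926 = -10527127468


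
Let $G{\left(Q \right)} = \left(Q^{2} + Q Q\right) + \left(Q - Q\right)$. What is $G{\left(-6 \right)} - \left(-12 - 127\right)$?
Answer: $211$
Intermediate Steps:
$G{\left(Q \right)} = 2 Q^{2}$ ($G{\left(Q \right)} = \left(Q^{2} + Q^{2}\right) + 0 = 2 Q^{2} + 0 = 2 Q^{2}$)
$G{\left(-6 \right)} - \left(-12 - 127\right) = 2 \left(-6\right)^{2} - \left(-12 - 127\right) = 2 \cdot 36 - \left(-12 - 127\right) = 72 - -139 = 72 + 139 = 211$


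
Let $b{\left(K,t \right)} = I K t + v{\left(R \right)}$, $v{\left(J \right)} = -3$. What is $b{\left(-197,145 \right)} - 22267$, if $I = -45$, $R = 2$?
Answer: $1263155$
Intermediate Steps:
$b{\left(K,t \right)} = -3 - 45 K t$ ($b{\left(K,t \right)} = - 45 K t - 3 = -3 - 45 K t$)
$b{\left(-197,145 \right)} - 22267 = \left(-3 - \left(-8865\right) 145\right) - 22267 = \left(-3 + 1285425\right) - 22267 = 1285422 - 22267 = 1263155$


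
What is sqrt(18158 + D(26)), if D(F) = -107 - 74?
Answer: sqrt(17977) ≈ 134.08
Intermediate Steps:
D(F) = -181
sqrt(18158 + D(26)) = sqrt(18158 - 181) = sqrt(17977)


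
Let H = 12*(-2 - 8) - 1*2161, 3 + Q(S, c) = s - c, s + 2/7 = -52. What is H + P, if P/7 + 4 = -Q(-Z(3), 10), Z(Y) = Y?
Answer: -1852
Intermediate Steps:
s = -366/7 (s = -2/7 - 52 = -366/7 ≈ -52.286)
Q(S, c) = -387/7 - c (Q(S, c) = -3 + (-366/7 - c) = -387/7 - c)
P = 429 (P = -28 + 7*(-(-387/7 - 1*10)) = -28 + 7*(-(-387/7 - 10)) = -28 + 7*(-1*(-457/7)) = -28 + 7*(457/7) = -28 + 457 = 429)
H = -2281 (H = 12*(-10) - 2161 = -120 - 2161 = -2281)
H + P = -2281 + 429 = -1852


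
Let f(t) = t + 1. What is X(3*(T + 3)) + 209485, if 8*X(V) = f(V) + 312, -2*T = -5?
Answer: 3352419/16 ≈ 2.0953e+5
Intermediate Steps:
T = 5/2 (T = -½*(-5) = 5/2 ≈ 2.5000)
f(t) = 1 + t
X(V) = 313/8 + V/8 (X(V) = ((1 + V) + 312)/8 = (313 + V)/8 = 313/8 + V/8)
X(3*(T + 3)) + 209485 = (313/8 + (3*(5/2 + 3))/8) + 209485 = (313/8 + (3*(11/2))/8) + 209485 = (313/8 + (⅛)*(33/2)) + 209485 = (313/8 + 33/16) + 209485 = 659/16 + 209485 = 3352419/16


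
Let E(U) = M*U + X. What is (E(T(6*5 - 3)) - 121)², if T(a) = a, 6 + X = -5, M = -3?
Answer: 45369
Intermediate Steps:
X = -11 (X = -6 - 5 = -11)
E(U) = -11 - 3*U (E(U) = -3*U - 11 = -11 - 3*U)
(E(T(6*5 - 3)) - 121)² = ((-11 - 3*(6*5 - 3)) - 121)² = ((-11 - 3*(30 - 3)) - 121)² = ((-11 - 3*27) - 121)² = ((-11 - 81) - 121)² = (-92 - 121)² = (-213)² = 45369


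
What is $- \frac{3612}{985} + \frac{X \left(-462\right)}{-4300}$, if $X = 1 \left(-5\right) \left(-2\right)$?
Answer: $- \frac{109809}{42355} \approx -2.5926$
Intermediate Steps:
$X = 10$ ($X = \left(-5\right) \left(-2\right) = 10$)
$- \frac{3612}{985} + \frac{X \left(-462\right)}{-4300} = - \frac{3612}{985} + \frac{10 \left(-462\right)}{-4300} = \left(-3612\right) \frac{1}{985} - - \frac{231}{215} = - \frac{3612}{985} + \frac{231}{215} = - \frac{109809}{42355}$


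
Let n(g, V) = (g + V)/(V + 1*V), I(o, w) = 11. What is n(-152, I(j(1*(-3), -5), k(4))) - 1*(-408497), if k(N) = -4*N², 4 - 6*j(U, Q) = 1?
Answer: 8986793/22 ≈ 4.0849e+5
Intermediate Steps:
j(U, Q) = ½ (j(U, Q) = ⅔ - ⅙*1 = ⅔ - ⅙ = ½)
n(g, V) = (V + g)/(2*V) (n(g, V) = (V + g)/(V + V) = (V + g)/((2*V)) = (V + g)*(1/(2*V)) = (V + g)/(2*V))
n(-152, I(j(1*(-3), -5), k(4))) - 1*(-408497) = (½)*(11 - 152)/11 - 1*(-408497) = (½)*(1/11)*(-141) + 408497 = -141/22 + 408497 = 8986793/22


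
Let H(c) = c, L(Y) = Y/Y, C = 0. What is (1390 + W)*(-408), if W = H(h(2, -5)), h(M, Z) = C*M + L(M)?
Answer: -567528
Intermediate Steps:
L(Y) = 1
h(M, Z) = 1 (h(M, Z) = 0*M + 1 = 0 + 1 = 1)
W = 1
(1390 + W)*(-408) = (1390 + 1)*(-408) = 1391*(-408) = -567528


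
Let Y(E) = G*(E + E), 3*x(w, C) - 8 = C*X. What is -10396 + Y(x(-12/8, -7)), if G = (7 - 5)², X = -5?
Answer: -30844/3 ≈ -10281.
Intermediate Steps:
G = 4 (G = 2² = 4)
x(w, C) = 8/3 - 5*C/3 (x(w, C) = 8/3 + (C*(-5))/3 = 8/3 + (-5*C)/3 = 8/3 - 5*C/3)
Y(E) = 8*E (Y(E) = 4*(E + E) = 4*(2*E) = 8*E)
-10396 + Y(x(-12/8, -7)) = -10396 + 8*(8/3 - 5/3*(-7)) = -10396 + 8*(8/3 + 35/3) = -10396 + 8*(43/3) = -10396 + 344/3 = -30844/3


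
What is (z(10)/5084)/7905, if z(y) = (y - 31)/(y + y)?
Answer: -7/267926800 ≈ -2.6127e-8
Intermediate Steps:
z(y) = (-31 + y)/(2*y) (z(y) = (-31 + y)/((2*y)) = (-31 + y)*(1/(2*y)) = (-31 + y)/(2*y))
(z(10)/5084)/7905 = (((½)*(-31 + 10)/10)/5084)/7905 = (((½)*(⅒)*(-21))*(1/5084))*(1/7905) = -21/20*1/5084*(1/7905) = -21/101680*1/7905 = -7/267926800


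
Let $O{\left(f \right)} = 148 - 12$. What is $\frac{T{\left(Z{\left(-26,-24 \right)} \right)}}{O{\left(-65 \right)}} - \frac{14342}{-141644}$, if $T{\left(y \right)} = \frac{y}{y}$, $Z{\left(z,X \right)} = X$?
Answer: $\frac{30767}{283288} \approx 0.10861$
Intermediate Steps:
$T{\left(y \right)} = 1$
$O{\left(f \right)} = 136$ ($O{\left(f \right)} = 148 - 12 = 136$)
$\frac{T{\left(Z{\left(-26,-24 \right)} \right)}}{O{\left(-65 \right)}} - \frac{14342}{-141644} = 1 \cdot \frac{1}{136} - \frac{14342}{-141644} = 1 \cdot \frac{1}{136} - - \frac{7171}{70822} = \frac{1}{136} + \frac{7171}{70822} = \frac{30767}{283288}$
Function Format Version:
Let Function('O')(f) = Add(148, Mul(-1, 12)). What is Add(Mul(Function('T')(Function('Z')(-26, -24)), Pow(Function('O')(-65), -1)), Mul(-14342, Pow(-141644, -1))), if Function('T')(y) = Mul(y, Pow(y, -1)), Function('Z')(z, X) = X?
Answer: Rational(30767, 283288) ≈ 0.10861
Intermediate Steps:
Function('T')(y) = 1
Function('O')(f) = 136 (Function('O')(f) = Add(148, -12) = 136)
Add(Mul(Function('T')(Function('Z')(-26, -24)), Pow(Function('O')(-65), -1)), Mul(-14342, Pow(-141644, -1))) = Add(Mul(1, Pow(136, -1)), Mul(-14342, Pow(-141644, -1))) = Add(Mul(1, Rational(1, 136)), Mul(-14342, Rational(-1, 141644))) = Add(Rational(1, 136), Rational(7171, 70822)) = Rational(30767, 283288)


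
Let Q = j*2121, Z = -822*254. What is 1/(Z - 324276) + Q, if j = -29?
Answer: -32788233577/533064 ≈ -61509.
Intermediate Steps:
Z = -208788
Q = -61509 (Q = -29*2121 = -61509)
1/(Z - 324276) + Q = 1/(-208788 - 324276) - 61509 = 1/(-533064) - 61509 = -1/533064 - 61509 = -32788233577/533064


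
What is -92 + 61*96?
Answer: 5764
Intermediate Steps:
-92 + 61*96 = -92 + 5856 = 5764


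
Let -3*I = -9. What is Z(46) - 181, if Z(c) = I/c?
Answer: -8323/46 ≈ -180.93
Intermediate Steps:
I = 3 (I = -⅓*(-9) = 3)
Z(c) = 3/c
Z(46) - 181 = 3/46 - 181 = -8323/46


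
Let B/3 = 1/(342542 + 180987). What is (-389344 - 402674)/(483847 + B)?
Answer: -207322195761/126653968033 ≈ -1.6369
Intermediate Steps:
B = 3/523529 (B = 3/(342542 + 180987) = 3/523529 ≈ 5.7303e-6)
(-389344 - 402674)/(483847 + B) = (-389344 - 402674)/(483847 + 3/523529) = -792018/253307936066/523529 = -792018*523529/253307936066 = -207322195761/126653968033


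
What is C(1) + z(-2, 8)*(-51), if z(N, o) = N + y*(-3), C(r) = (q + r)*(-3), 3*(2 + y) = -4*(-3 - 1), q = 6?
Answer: 591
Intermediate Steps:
y = 10/3 (y = -2 + (-4*(-3 - 1))/3 = -2 + (-4*(-4))/3 = -2 + (⅓)*16 = -2 + 16/3 = 10/3 ≈ 3.3333)
C(r) = -18 - 3*r (C(r) = (6 + r)*(-3) = -18 - 3*r)
z(N, o) = -10 + N (z(N, o) = N + (10/3)*(-3) = N - 10 = -10 + N)
C(1) + z(-2, 8)*(-51) = (-18 - 3*1) + (-10 - 2)*(-51) = (-18 - 3) - 12*(-51) = -21 + 612 = 591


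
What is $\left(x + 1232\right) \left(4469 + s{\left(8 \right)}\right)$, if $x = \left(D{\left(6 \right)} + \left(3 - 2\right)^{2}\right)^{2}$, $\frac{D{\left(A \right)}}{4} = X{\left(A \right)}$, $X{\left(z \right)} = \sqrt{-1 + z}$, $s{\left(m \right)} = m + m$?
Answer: $5888805 + 35880 \sqrt{5} \approx 5.969 \cdot 10^{6}$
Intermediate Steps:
$s{\left(m \right)} = 2 m$
$D{\left(A \right)} = 4 \sqrt{-1 + A}$
$x = \left(1 + 4 \sqrt{5}\right)^{2}$ ($x = \left(4 \sqrt{-1 + 6} + \left(3 - 2\right)^{2}\right)^{2} = \left(4 \sqrt{5} + 1^{2}\right)^{2} = \left(4 \sqrt{5} + 1\right)^{2} = \left(1 + 4 \sqrt{5}\right)^{2} \approx 98.889$)
$\left(x + 1232\right) \left(4469 + s{\left(8 \right)}\right) = \left(\left(81 + 8 \sqrt{5}\right) + 1232\right) \left(4469 + 2 \cdot 8\right) = \left(1313 + 8 \sqrt{5}\right) \left(4469 + 16\right) = \left(1313 + 8 \sqrt{5}\right) 4485 = 5888805 + 35880 \sqrt{5}$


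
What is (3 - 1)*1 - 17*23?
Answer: -389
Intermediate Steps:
(3 - 1)*1 - 17*23 = 2*1 - 391 = 2 - 391 = -389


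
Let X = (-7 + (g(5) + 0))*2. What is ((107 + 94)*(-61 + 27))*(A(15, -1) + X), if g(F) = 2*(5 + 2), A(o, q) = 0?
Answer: -95676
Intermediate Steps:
g(F) = 14 (g(F) = 2*7 = 14)
X = 14 (X = (-7 + (14 + 0))*2 = (-7 + 14)*2 = 7*2 = 14)
((107 + 94)*(-61 + 27))*(A(15, -1) + X) = ((107 + 94)*(-61 + 27))*(0 + 14) = (201*(-34))*14 = -6834*14 = -95676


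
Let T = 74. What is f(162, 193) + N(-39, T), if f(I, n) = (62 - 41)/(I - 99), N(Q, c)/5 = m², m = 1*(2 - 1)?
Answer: 16/3 ≈ 5.3333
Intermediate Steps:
m = 1 (m = 1*1 = 1)
N(Q, c) = 5 (N(Q, c) = 5*1² = 5*1 = 5)
f(I, n) = 21/(-99 + I)
f(162, 193) + N(-39, T) = 21/(-99 + 162) + 5 = 21/63 + 5 = 21*(1/63) + 5 = ⅓ + 5 = 16/3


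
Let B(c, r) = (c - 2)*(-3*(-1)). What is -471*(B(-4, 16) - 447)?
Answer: 219015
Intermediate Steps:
B(c, r) = -6 + 3*c (B(c, r) = (-2 + c)*3 = -6 + 3*c)
-471*(B(-4, 16) - 447) = -471*((-6 + 3*(-4)) - 447) = -471*((-6 - 12) - 447) = -471*(-18 - 447) = -471*(-465) = 219015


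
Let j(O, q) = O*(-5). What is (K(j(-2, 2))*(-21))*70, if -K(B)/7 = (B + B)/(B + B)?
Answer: 10290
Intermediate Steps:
j(O, q) = -5*O
K(B) = -7 (K(B) = -7*(B + B)/(B + B) = -7*2*B/(2*B) = -7*2*B*1/(2*B) = -7*1 = -7)
(K(j(-2, 2))*(-21))*70 = -7*(-21)*70 = 147*70 = 10290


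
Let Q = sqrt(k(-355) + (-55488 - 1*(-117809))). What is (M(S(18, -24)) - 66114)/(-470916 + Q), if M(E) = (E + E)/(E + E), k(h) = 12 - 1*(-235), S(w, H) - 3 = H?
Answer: 864824153/6160050458 + 66113*sqrt(1738)/36960302748 ≈ 0.14047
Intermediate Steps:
S(w, H) = 3 + H
k(h) = 247 (k(h) = 12 + 235 = 247)
M(E) = 1 (M(E) = (2*E)/((2*E)) = (2*E)*(1/(2*E)) = 1)
Q = 6*sqrt(1738) (Q = sqrt(247 + (-55488 - 1*(-117809))) = sqrt(247 + (-55488 + 117809)) = sqrt(247 + 62321) = sqrt(62568) = 6*sqrt(1738) ≈ 250.14)
(M(S(18, -24)) - 66114)/(-470916 + Q) = (1 - 66114)/(-470916 + 6*sqrt(1738)) = -66113/(-470916 + 6*sqrt(1738))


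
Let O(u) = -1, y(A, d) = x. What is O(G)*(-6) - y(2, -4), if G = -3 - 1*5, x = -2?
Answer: 8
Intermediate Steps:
y(A, d) = -2
G = -8 (G = -3 - 5 = -8)
O(G)*(-6) - y(2, -4) = -1*(-6) - 1*(-2) = 6 + 2 = 8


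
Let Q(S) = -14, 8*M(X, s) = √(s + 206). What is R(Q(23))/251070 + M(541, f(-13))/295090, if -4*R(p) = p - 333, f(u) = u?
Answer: 347/1004280 + √193/2360720 ≈ 0.00035141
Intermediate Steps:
M(X, s) = √(206 + s)/8 (M(X, s) = √(s + 206)/8 = √(206 + s)/8)
R(p) = 333/4 - p/4 (R(p) = -(p - 333)/4 = -(-333 + p)/4 = 333/4 - p/4)
R(Q(23))/251070 + M(541, f(-13))/295090 = (333/4 - ¼*(-14))/251070 + (√(206 - 13)/8)/295090 = (333/4 + 7/2)*(1/251070) + (√193/8)*(1/295090) = (347/4)*(1/251070) + √193/2360720 = 347/1004280 + √193/2360720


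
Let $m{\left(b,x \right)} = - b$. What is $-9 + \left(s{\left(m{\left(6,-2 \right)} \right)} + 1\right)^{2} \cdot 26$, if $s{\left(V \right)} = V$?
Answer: $641$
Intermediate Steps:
$-9 + \left(s{\left(m{\left(6,-2 \right)} \right)} + 1\right)^{2} \cdot 26 = -9 + \left(\left(-1\right) 6 + 1\right)^{2} \cdot 26 = -9 + \left(-6 + 1\right)^{2} \cdot 26 = -9 + \left(-5\right)^{2} \cdot 26 = -9 + 25 \cdot 26 = -9 + 650 = 641$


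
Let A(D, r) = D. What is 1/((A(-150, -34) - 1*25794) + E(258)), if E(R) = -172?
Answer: -1/26116 ≈ -3.8291e-5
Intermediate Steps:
1/((A(-150, -34) - 1*25794) + E(258)) = 1/((-150 - 1*25794) - 172) = 1/((-150 - 25794) - 172) = 1/(-25944 - 172) = 1/(-26116) = -1/26116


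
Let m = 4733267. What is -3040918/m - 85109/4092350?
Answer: -12847344398403/19370185207450 ≈ -0.66325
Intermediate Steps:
-3040918/m - 85109/4092350 = -3040918/4733267 - 85109/4092350 = -12847344398403/19370185207450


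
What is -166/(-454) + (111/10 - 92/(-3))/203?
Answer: 112843/197490 ≈ 0.57139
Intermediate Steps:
-166/(-454) + (111/10 - 92/(-3))/203 = -166*(-1/454) + (111*(⅒) - 92*(-⅓))*(1/203) = 83/227 + (111/10 + 92/3)*(1/203) = 83/227 + (1253/30)*(1/203) = 83/227 + 179/870 = 112843/197490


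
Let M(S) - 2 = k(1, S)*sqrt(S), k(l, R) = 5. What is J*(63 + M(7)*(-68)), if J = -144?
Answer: 10512 + 48960*sqrt(7) ≈ 1.4005e+5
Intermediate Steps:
M(S) = 2 + 5*sqrt(S)
J*(63 + M(7)*(-68)) = -144*(63 + (2 + 5*sqrt(7))*(-68)) = -144*(63 + (-136 - 340*sqrt(7))) = -144*(-73 - 340*sqrt(7)) = 10512 + 48960*sqrt(7)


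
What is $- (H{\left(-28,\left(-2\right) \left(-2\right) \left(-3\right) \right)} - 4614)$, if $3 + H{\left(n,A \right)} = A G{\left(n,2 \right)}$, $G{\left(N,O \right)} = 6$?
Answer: $4689$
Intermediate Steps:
$H{\left(n,A \right)} = -3 + 6 A$ ($H{\left(n,A \right)} = -3 + A 6 = -3 + 6 A$)
$- (H{\left(-28,\left(-2\right) \left(-2\right) \left(-3\right) \right)} - 4614) = - (\left(-3 + 6 \left(-2\right) \left(-2\right) \left(-3\right)\right) - 4614) = - (\left(-3 + 6 \cdot 4 \left(-3\right)\right) - 4614) = - (\left(-3 + 6 \left(-12\right)\right) - 4614) = - (\left(-3 - 72\right) - 4614) = - (-75 - 4614) = \left(-1\right) \left(-4689\right) = 4689$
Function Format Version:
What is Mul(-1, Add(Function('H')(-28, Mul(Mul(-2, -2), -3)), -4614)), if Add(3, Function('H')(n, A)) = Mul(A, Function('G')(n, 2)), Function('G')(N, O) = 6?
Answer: 4689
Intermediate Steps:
Function('H')(n, A) = Add(-3, Mul(6, A)) (Function('H')(n, A) = Add(-3, Mul(A, 6)) = Add(-3, Mul(6, A)))
Mul(-1, Add(Function('H')(-28, Mul(Mul(-2, -2), -3)), -4614)) = Mul(-1, Add(Add(-3, Mul(6, Mul(Mul(-2, -2), -3))), -4614)) = Mul(-1, Add(Add(-3, Mul(6, Mul(4, -3))), -4614)) = Mul(-1, Add(Add(-3, Mul(6, -12)), -4614)) = Mul(-1, Add(Add(-3, -72), -4614)) = Mul(-1, Add(-75, -4614)) = Mul(-1, -4689) = 4689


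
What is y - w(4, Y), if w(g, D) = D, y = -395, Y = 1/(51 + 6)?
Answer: -22516/57 ≈ -395.02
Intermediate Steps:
Y = 1/57 ≈ 0.017544
y - w(4, Y) = -395 - 1*1/57 = -395 - 1/57 = -22516/57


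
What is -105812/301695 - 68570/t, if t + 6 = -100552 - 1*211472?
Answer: -410976407/3137929695 ≈ -0.13097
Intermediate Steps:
t = -312030 (t = -6 + (-100552 - 1*211472) = -6 + (-100552 - 211472) = -6 - 312024 = -312030)
-105812/301695 - 68570/t = -105812/301695 - 68570/(-312030) = -105812*1/301695 - 68570*(-1/312030) = -105812/301695 + 6857/31203 = -410976407/3137929695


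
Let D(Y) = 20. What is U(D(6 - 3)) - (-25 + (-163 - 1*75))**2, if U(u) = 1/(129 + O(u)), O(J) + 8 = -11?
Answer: -7608589/110 ≈ -69169.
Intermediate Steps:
O(J) = -19 (O(J) = -8 - 11 = -19)
U(u) = 1/110 (U(u) = 1/(129 - 19) = 1/110)
U(D(6 - 3)) - (-25 + (-163 - 1*75))**2 = 1/110 - (-25 + (-163 - 1*75))**2 = 1/110 - (-25 + (-163 - 75))**2 = 1/110 - (-25 - 238)**2 = 1/110 - 1*(-263)**2 = 1/110 - 1*69169 = 1/110 - 69169 = -7608589/110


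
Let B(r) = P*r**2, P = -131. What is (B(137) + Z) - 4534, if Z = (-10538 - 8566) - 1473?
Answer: -2483850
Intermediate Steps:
B(r) = -131*r**2
Z = -20577 (Z = -19104 - 1473 = -20577)
(B(137) + Z) - 4534 = (-131*137**2 - 20577) - 4534 = (-131*18769 - 20577) - 4534 = (-2458739 - 20577) - 4534 = -2479316 - 4534 = -2483850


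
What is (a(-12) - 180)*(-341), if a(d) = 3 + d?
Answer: 64449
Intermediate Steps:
(a(-12) - 180)*(-341) = ((3 - 12) - 180)*(-341) = (-9 - 180)*(-341) = -189*(-341) = 64449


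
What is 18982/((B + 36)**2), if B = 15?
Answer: 18982/2601 ≈ 7.2980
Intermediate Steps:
18982/((B + 36)**2) = 18982/((15 + 36)**2) = 18982/(51**2) = 18982/2601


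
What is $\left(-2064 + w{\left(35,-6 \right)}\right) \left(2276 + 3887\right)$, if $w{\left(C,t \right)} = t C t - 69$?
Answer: $-5380299$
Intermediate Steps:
$w{\left(C,t \right)} = -69 + C t^{2}$ ($w{\left(C,t \right)} = C t t - 69 = C t^{2} - 69 = -69 + C t^{2}$)
$\left(-2064 + w{\left(35,-6 \right)}\right) \left(2276 + 3887\right) = \left(-2064 - \left(69 - 35 \left(-6\right)^{2}\right)\right) \left(2276 + 3887\right) = \left(-2064 + \left(-69 + 35 \cdot 36\right)\right) 6163 = \left(-2064 + \left(-69 + 1260\right)\right) 6163 = \left(-2064 + 1191\right) 6163 = \left(-873\right) 6163 = -5380299$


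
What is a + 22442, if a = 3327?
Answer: 25769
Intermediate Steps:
a + 22442 = 3327 + 22442 = 25769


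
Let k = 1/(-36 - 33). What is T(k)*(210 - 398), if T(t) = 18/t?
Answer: 233496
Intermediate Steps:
k = -1/69 (k = 1/(-69) = -1/69 ≈ -0.014493)
T(k)*(210 - 398) = (18/(-1/69))*(210 - 398) = (18*(-69))*(-188) = -1242*(-188) = 233496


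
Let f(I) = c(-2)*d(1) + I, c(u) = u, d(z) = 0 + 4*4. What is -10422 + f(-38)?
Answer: -10492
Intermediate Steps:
d(z) = 16 (d(z) = 0 + 16 = 16)
f(I) = -32 + I (f(I) = -2*16 + I = -32 + I)
-10422 + f(-38) = -10422 + (-32 - 38) = -10422 - 70 = -10492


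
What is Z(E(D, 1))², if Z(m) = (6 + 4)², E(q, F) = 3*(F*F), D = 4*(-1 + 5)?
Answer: 10000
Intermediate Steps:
D = 16 (D = 4*4 = 16)
E(q, F) = 3*F²
Z(m) = 100 (Z(m) = 10² = 100)
Z(E(D, 1))² = 100² = 10000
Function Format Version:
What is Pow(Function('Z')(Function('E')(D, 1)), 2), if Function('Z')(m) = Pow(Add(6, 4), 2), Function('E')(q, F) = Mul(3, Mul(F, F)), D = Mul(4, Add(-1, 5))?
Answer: 10000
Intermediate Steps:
D = 16 (D = Mul(4, 4) = 16)
Function('E')(q, F) = Mul(3, Pow(F, 2))
Function('Z')(m) = 100 (Function('Z')(m) = Pow(10, 2) = 100)
Pow(Function('Z')(Function('E')(D, 1)), 2) = Pow(100, 2) = 10000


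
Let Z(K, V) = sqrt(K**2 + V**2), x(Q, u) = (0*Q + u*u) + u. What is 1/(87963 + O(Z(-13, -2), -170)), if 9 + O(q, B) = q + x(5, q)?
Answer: 88127/7766367437 - 2*sqrt(173)/7766367437 ≈ 1.1344e-5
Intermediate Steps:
x(Q, u) = u + u**2 (x(Q, u) = (0 + u**2) + u = u**2 + u = u + u**2)
O(q, B) = -9 + q + q*(1 + q) (O(q, B) = -9 + (q + q*(1 + q)) = -9 + q + q*(1 + q))
1/(87963 + O(Z(-13, -2), -170)) = 1/(87963 + (-9 + sqrt((-13)**2 + (-2)**2) + sqrt((-13)**2 + (-2)**2)*(1 + sqrt((-13)**2 + (-2)**2)))) = 1/(87963 + (-9 + sqrt(169 + 4) + sqrt(169 + 4)*(1 + sqrt(169 + 4)))) = 1/(87963 + (-9 + sqrt(173) + sqrt(173)*(1 + sqrt(173)))) = 1/(87954 + sqrt(173) + sqrt(173)*(1 + sqrt(173)))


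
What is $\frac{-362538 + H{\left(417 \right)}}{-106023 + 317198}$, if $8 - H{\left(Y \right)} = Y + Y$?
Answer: $- \frac{363364}{211175} \approx -1.7207$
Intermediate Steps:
$H{\left(Y \right)} = 8 - 2 Y$ ($H{\left(Y \right)} = 8 - \left(Y + Y\right) = 8 - 2 Y$)
$\frac{-362538 + H{\left(417 \right)}}{-106023 + 317198} = \frac{-362538 + \left(8 - 834\right)}{-106023 + 317198} = \frac{-362538 + \left(8 - 834\right)}{211175} = \left(-362538 - 826\right) \frac{1}{211175} = \left(-363364\right) \frac{1}{211175} = - \frac{363364}{211175}$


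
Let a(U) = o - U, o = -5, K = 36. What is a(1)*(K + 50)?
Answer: -516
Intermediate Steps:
a(U) = -5 - U
a(1)*(K + 50) = (-5 - 1*1)*(36 + 50) = (-5 - 1)*86 = -6*86 = -516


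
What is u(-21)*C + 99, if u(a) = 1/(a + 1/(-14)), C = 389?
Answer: 23759/295 ≈ 80.539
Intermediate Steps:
u(a) = 1/(-1/14 + a) (u(a) = 1/(a - 1/14) = 1/(-1/14 + a))
u(-21)*C + 99 = (14/(-1 + 14*(-21)))*389 + 99 = (14/(-1 - 294))*389 + 99 = (14/(-295))*389 + 99 = (14*(-1/295))*389 + 99 = -14/295*389 + 99 = -5446/295 + 99 = 23759/295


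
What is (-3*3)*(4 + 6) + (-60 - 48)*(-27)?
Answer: 2826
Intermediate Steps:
(-3*3)*(4 + 6) + (-60 - 48)*(-27) = -9*10 - 108*(-27) = -90 + 2916 = 2826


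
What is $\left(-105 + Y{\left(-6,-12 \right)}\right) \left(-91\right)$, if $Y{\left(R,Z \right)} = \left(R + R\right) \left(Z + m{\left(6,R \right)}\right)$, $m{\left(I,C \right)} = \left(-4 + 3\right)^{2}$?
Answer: $-2457$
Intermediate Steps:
$m{\left(I,C \right)} = 1$ ($m{\left(I,C \right)} = \left(-1\right)^{2} = 1$)
$Y{\left(R,Z \right)} = 2 R \left(1 + Z\right)$ ($Y{\left(R,Z \right)} = \left(R + R\right) \left(Z + 1\right) = 2 R \left(1 + Z\right)$)
$\left(-105 + Y{\left(-6,-12 \right)}\right) \left(-91\right) = \left(-105 + 2 \left(-6\right) \left(1 - 12\right)\right) \left(-91\right) = \left(-105 + 2 \left(-6\right) \left(-11\right)\right) \left(-91\right) = \left(-105 + 132\right) \left(-91\right) = 27 \left(-91\right) = -2457$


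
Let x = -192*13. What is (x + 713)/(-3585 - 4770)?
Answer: 1783/8355 ≈ 0.21341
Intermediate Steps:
x = -2496
(x + 713)/(-3585 - 4770) = (-2496 + 713)/(-3585 - 4770) = -1783/(-8355) = -1783*(-1/8355) = 1783/8355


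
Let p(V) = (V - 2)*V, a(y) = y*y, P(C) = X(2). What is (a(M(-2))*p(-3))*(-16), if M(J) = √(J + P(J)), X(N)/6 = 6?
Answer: -8160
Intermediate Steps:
X(N) = 36 (X(N) = 6*6 = 36)
P(C) = 36
M(J) = √(36 + J) (M(J) = √(J + 36) = √(36 + J))
a(y) = y²
p(V) = V*(-2 + V) (p(V) = (-2 + V)*V = V*(-2 + V))
(a(M(-2))*p(-3))*(-16) = ((√(36 - 2))²*(-3*(-2 - 3)))*(-16) = ((√34)²*(-3*(-5)))*(-16) = (34*15)*(-16) = 510*(-16) = -8160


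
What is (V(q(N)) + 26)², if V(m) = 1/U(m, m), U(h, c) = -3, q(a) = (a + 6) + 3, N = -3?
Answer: 5929/9 ≈ 658.78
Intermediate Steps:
q(a) = 9 + a (q(a) = (6 + a) + 3 = 9 + a)
V(m) = -⅓ (V(m) = 1/(-3) = -⅓)
(V(q(N)) + 26)² = (-⅓ + 26)² = (77/3)² = 5929/9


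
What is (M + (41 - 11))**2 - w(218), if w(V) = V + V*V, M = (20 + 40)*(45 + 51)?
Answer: 33476358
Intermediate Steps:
M = 5760 (M = 60*96 = 5760)
w(V) = V + V**2
(M + (41 - 11))**2 - w(218) = (5760 + (41 - 11))**2 - 218*(1 + 218) = (5760 + 30)**2 - 218*219 = 5790**2 - 1*47742 = 33524100 - 47742 = 33476358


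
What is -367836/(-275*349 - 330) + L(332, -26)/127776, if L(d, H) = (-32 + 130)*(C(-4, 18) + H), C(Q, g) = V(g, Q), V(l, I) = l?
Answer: 266619941/69917430 ≈ 3.8134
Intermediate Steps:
C(Q, g) = g
L(d, H) = 1764 + 98*H (L(d, H) = (-32 + 130)*(18 + H) = 98*(18 + H) = 1764 + 98*H)
-367836/(-275*349 - 330) + L(332, -26)/127776 = -367836/(-275*349 - 330) + (1764 + 98*(-26))/127776 = -367836/(-95975 - 330) + (1764 - 2548)*(1/127776) = -367836/(-96305) - 784*1/127776 = -367836*(-1/96305) - 49/7986 = 367836/96305 - 49/7986 = 266619941/69917430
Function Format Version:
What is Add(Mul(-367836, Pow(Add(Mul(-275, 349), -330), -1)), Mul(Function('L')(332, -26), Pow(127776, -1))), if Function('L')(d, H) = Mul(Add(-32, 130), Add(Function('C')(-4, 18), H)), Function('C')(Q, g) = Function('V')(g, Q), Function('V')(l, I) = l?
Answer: Rational(266619941, 69917430) ≈ 3.8134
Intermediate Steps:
Function('C')(Q, g) = g
Function('L')(d, H) = Add(1764, Mul(98, H)) (Function('L')(d, H) = Mul(Add(-32, 130), Add(18, H)) = Mul(98, Add(18, H)) = Add(1764, Mul(98, H)))
Add(Mul(-367836, Pow(Add(Mul(-275, 349), -330), -1)), Mul(Function('L')(332, -26), Pow(127776, -1))) = Add(Mul(-367836, Pow(Add(Mul(-275, 349), -330), -1)), Mul(Add(1764, Mul(98, -26)), Pow(127776, -1))) = Add(Mul(-367836, Pow(Add(-95975, -330), -1)), Mul(Add(1764, -2548), Rational(1, 127776))) = Add(Mul(-367836, Pow(-96305, -1)), Mul(-784, Rational(1, 127776))) = Add(Mul(-367836, Rational(-1, 96305)), Rational(-49, 7986)) = Add(Rational(367836, 96305), Rational(-49, 7986)) = Rational(266619941, 69917430)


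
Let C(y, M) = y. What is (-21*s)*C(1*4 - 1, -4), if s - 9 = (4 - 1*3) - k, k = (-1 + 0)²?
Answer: -567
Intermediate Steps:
k = 1 (k = (-1)² = 1)
s = 9 (s = 9 + ((4 - 1*3) - 1*1) = 9 + ((4 - 3) - 1) = 9 + (1 - 1) = 9 + 0 = 9)
(-21*s)*C(1*4 - 1, -4) = (-21*9)*(1*4 - 1) = -189*(4 - 1) = -189*3 = -567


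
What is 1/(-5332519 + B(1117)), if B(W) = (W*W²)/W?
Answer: -1/4084830 ≈ -2.4481e-7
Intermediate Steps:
B(W) = W² (B(W) = W³/W = W²)
1/(-5332519 + B(1117)) = 1/(-5332519 + 1117²) = 1/(-5332519 + 1247689) = 1/(-4084830) = -1/4084830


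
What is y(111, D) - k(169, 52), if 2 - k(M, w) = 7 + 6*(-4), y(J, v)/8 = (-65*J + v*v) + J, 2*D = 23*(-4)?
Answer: -39923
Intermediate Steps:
D = -46 (D = (23*(-4))/2 = (1/2)*(-92) = -46)
y(J, v) = -512*J + 8*v**2 (y(J, v) = 8*((-65*J + v*v) + J) = 8*((-65*J + v**2) + J) = 8*((v**2 - 65*J) + J) = 8*(v**2 - 64*J) = -512*J + 8*v**2)
k(M, w) = 19 (k(M, w) = 2 - (7 + 6*(-4)) = 2 - (7 - 24) = 2 - 1*(-17) = 2 + 17 = 19)
y(111, D) - k(169, 52) = (-512*111 + 8*(-46)**2) - 1*19 = (-56832 + 8*2116) - 19 = (-56832 + 16928) - 19 = -39904 - 19 = -39923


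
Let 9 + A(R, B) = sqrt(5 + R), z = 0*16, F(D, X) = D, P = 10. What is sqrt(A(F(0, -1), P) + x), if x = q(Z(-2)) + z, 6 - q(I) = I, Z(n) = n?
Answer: sqrt(-1 + sqrt(5)) ≈ 1.1118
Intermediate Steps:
q(I) = 6 - I
z = 0
A(R, B) = -9 + sqrt(5 + R)
x = 8 (x = (6 - 1*(-2)) + 0 = (6 + 2) + 0 = 8 + 0 = 8)
sqrt(A(F(0, -1), P) + x) = sqrt((-9 + sqrt(5 + 0)) + 8) = sqrt((-9 + sqrt(5)) + 8) = sqrt(-1 + sqrt(5))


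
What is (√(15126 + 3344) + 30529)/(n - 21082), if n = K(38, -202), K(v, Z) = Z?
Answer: -30529/21284 - √18470/21284 ≈ -1.4408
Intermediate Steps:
n = -202
(√(15126 + 3344) + 30529)/(n - 21082) = (√(15126 + 3344) + 30529)/(-202 - 21082) = (√18470 + 30529)/(-21284) = (30529 + √18470)*(-1/21284) = -30529/21284 - √18470/21284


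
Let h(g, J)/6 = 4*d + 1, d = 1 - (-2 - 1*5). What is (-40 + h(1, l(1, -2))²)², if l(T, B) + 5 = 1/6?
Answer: 1533818896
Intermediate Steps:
l(T, B) = -29/6 (l(T, B) = -5 + 1/6 = -5 + ⅙ = -29/6)
d = 8 (d = 1 - (-2 - 5) = 1 - 1*(-7) = 1 + 7 = 8)
h(g, J) = 198 (h(g, J) = 6*(4*8 + 1) = 6*(32 + 1) = 6*33 = 198)
(-40 + h(1, l(1, -2))²)² = (-40 + 198²)² = (-40 + 39204)² = 39164² = 1533818896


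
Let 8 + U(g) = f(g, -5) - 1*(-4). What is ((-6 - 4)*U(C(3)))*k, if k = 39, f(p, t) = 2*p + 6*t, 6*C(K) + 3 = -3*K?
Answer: 14820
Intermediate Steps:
C(K) = -1/2 - K/2 (C(K) = -1/2 + (-3*K)/6 = -1/2 - K/2)
U(g) = -34 + 2*g (U(g) = -8 + ((2*g + 6*(-5)) - 1*(-4)) = -8 + ((2*g - 30) + 4) = -8 + ((-30 + 2*g) + 4) = -8 + (-26 + 2*g) = -34 + 2*g)
((-6 - 4)*U(C(3)))*k = ((-6 - 4)*(-34 + 2*(-1/2 - 1/2*3)))*39 = -10*(-34 + 2*(-1/2 - 3/2))*39 = -10*(-34 + 2*(-2))*39 = -10*(-34 - 4)*39 = -10*(-38)*39 = 380*39 = 14820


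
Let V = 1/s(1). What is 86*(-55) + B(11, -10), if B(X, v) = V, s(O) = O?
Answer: -4729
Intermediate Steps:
V = 1 (V = 1/1 = 1)
B(X, v) = 1
86*(-55) + B(11, -10) = 86*(-55) + 1 = -4730 + 1 = -4729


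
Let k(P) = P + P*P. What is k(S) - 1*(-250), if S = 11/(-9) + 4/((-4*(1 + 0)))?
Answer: 20470/81 ≈ 252.72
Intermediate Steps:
S = -20/9 (S = 11*(-⅑) + 4/((-4*1)) = -11/9 + 4/(-4) = -11/9 + 4*(-¼) = -11/9 - 1 = -20/9 ≈ -2.2222)
k(P) = P + P²
k(S) - 1*(-250) = -20*(1 - 20/9)/9 - 1*(-250) = -20/9*(-11/9) + 250 = 220/81 + 250 = 20470/81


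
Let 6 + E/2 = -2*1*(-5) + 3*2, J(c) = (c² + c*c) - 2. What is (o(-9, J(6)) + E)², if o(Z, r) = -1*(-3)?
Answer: 529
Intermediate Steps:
J(c) = -2 + 2*c² (J(c) = (c² + c²) - 2 = 2*c² - 2 = -2 + 2*c²)
o(Z, r) = 3
E = 20 (E = -12 + 2*(-2*1*(-5) + 3*2) = -12 + 2*(-2*(-5) + 6) = -12 + 2*(10 + 6) = -12 + 2*16 = -12 + 32 = 20)
(o(-9, J(6)) + E)² = (3 + 20)² = 23² = 529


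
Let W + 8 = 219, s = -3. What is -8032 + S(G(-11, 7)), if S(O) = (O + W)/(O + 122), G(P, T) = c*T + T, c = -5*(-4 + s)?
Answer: -3003505/374 ≈ -8030.8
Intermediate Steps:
c = 35 (c = -5*(-4 - 3) = -5*(-7) = 35)
W = 211 (W = -8 + 219 = 211)
G(P, T) = 36*T (G(P, T) = 35*T + T = 36*T)
S(O) = (211 + O)/(122 + O) (S(O) = (O + 211)/(O + 122) = (211 + O)/(122 + O))
-8032 + S(G(-11, 7)) = -8032 + (211 + 36*7)/(122 + 36*7) = -8032 + (211 + 252)/(122 + 252) = -8032 + 463/374 = -3003505/374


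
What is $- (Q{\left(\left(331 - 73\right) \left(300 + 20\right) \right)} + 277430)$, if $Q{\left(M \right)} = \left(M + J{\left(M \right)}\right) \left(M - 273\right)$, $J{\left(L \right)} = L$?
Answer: $-13587506870$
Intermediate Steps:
$Q{\left(M \right)} = 2 M \left(-273 + M\right)$ ($Q{\left(M \right)} = \left(M + M\right) \left(M - 273\right) = 2 M \left(-273 + M\right)$)
$- (Q{\left(\left(331 - 73\right) \left(300 + 20\right) \right)} + 277430) = - (2 \left(331 - 73\right) \left(300 + 20\right) \left(-273 + \left(331 - 73\right) \left(300 + 20\right)\right) + 277430) = - (2 \cdot 258 \cdot 320 \left(-273 + 258 \cdot 320\right) + 277430) = - (2 \cdot 82560 \left(-273 + 82560\right) + 277430) = - (2 \cdot 82560 \cdot 82287 + 277430) = - (13587229440 + 277430) = \left(-1\right) 13587506870 = -13587506870$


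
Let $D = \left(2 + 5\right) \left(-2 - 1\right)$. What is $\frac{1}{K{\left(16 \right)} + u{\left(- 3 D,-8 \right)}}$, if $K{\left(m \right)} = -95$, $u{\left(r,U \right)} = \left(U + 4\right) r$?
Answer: $- \frac{1}{347} \approx -0.0028818$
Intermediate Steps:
$D = -21$ ($D = 7 \left(-3\right) = -21$)
$u{\left(r,U \right)} = r \left(4 + U\right)$ ($u{\left(r,U \right)} = \left(4 + U\right) r = r \left(4 + U\right)$)
$\frac{1}{K{\left(16 \right)} + u{\left(- 3 D,-8 \right)}} = \frac{1}{-95 + \left(-3\right) \left(-21\right) \left(4 - 8\right)} = \frac{1}{-95 + 63 \left(-4\right)} = \frac{1}{-95 - 252} = \frac{1}{-347} = - \frac{1}{347}$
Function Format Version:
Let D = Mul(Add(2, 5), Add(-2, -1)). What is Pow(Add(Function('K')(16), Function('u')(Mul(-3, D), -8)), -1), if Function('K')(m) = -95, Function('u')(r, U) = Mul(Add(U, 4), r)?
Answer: Rational(-1, 347) ≈ -0.0028818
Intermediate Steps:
D = -21 (D = Mul(7, -3) = -21)
Function('u')(r, U) = Mul(r, Add(4, U)) (Function('u')(r, U) = Mul(Add(4, U), r) = Mul(r, Add(4, U)))
Pow(Add(Function('K')(16), Function('u')(Mul(-3, D), -8)), -1) = Pow(Add(-95, Mul(Mul(-3, -21), Add(4, -8))), -1) = Pow(Add(-95, Mul(63, -4)), -1) = Pow(Add(-95, -252), -1) = Pow(-347, -1) = Rational(-1, 347)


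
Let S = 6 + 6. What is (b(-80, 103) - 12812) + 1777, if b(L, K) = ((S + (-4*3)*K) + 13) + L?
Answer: -12326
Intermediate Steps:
S = 12
b(L, K) = 25 + L - 12*K (b(L, K) = ((12 + (-4*3)*K) + 13) + L = ((12 - 12*K) + 13) + L = (25 - 12*K) + L = 25 + L - 12*K)
(b(-80, 103) - 12812) + 1777 = ((25 - 80 - 12*103) - 12812) + 1777 = ((25 - 80 - 1236) - 12812) + 1777 = (-1291 - 12812) + 1777 = -14103 + 1777 = -12326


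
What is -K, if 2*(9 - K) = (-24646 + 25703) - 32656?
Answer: -31617/2 ≈ -15809.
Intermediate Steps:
K = 31617/2 (K = 9 - ((-24646 + 25703) - 32656)/2 = 9 - (1057 - 32656)/2 = 9 - ½*(-31599) = 9 + 31599/2 = 31617/2 ≈ 15809.)
-K = -1*31617/2 = -31617/2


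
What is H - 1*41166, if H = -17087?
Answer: -58253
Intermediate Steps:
H - 1*41166 = -17087 - 1*41166 = -17087 - 41166 = -58253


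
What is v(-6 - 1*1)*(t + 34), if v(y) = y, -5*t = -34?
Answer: -1428/5 ≈ -285.60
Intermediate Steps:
t = 34/5 (t = -1/5*(-34) = 34/5 ≈ 6.8000)
v(-6 - 1*1)*(t + 34) = (-6 - 1*1)*(34/5 + 34) = (-6 - 1)*(204/5) = -7*204/5 = -1428/5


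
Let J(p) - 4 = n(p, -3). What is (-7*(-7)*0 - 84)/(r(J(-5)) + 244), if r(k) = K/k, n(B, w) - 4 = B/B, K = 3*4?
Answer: -63/184 ≈ -0.34239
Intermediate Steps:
K = 12
n(B, w) = 5 (n(B, w) = 4 + B/B = 4 + 1 = 5)
J(p) = 9 (J(p) = 4 + 5 = 9)
r(k) = 12/k
(-7*(-7)*0 - 84)/(r(J(-5)) + 244) = (-7*(-7)*0 - 84)/(12/9 + 244) = (49*0 - 84)/(12*(⅑) + 244) = (0 - 84)/(4/3 + 244) = -84/736/3 = -84*3/736 = -63/184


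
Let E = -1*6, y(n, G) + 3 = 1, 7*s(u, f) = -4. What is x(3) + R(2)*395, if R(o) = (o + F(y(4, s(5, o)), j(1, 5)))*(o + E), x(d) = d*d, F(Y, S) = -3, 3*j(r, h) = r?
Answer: 1589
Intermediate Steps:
j(r, h) = r/3
s(u, f) = -4/7 (s(u, f) = (⅐)*(-4) = -4/7)
y(n, G) = -2 (y(n, G) = -3 + 1 = -2)
E = -6
x(d) = d²
R(o) = (-6 + o)*(-3 + o) (R(o) = (o - 3)*(o - 6) = (-3 + o)*(-6 + o) = (-6 + o)*(-3 + o))
x(3) + R(2)*395 = 3² + (18 + 2² - 9*2)*395 = 9 + (18 + 4 - 18)*395 = 9 + 4*395 = 9 + 1580 = 1589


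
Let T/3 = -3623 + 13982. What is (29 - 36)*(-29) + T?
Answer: 31280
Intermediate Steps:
T = 31077 (T = 3*(-3623 + 13982) = 3*10359 = 31077)
(29 - 36)*(-29) + T = (29 - 36)*(-29) + 31077 = -7*(-29) + 31077 = 203 + 31077 = 31280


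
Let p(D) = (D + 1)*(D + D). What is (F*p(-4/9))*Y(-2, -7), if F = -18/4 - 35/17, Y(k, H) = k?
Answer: -8920/1377 ≈ -6.4779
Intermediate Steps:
p(D) = 2*D*(1 + D) (p(D) = (1 + D)*(2*D) = 2*D*(1 + D))
F = -223/34 (F = -18*¼ - 35*1/17 = -9/2 - 35/17 = -223/34 ≈ -6.5588)
(F*p(-4/9))*Y(-2, -7) = -223*(-4/9)*(1 - 4/9)/17*(-2) = -223*(-4*⅑)*(1 - 4*⅑)/17*(-2) = -223*(-4)*(1 - 4/9)/(17*9)*(-2) = -223*(-4)*5/(17*9*9)*(-2) = -223/34*(-40/81)*(-2) = (4460/1377)*(-2) = -8920/1377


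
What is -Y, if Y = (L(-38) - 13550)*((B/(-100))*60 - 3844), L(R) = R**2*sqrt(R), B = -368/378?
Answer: -3280931960/63 + 1748216144*I*sqrt(38)/315 ≈ -5.2078e+7 + 3.4212e+7*I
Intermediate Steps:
B = -184/189 (B = -368*1/378 = -184/189 ≈ -0.97355)
L(R) = R**(5/2)
Y = 3280931960/63 - 1748216144*I*sqrt(38)/315 (Y = ((-38)**(5/2) - 13550)*(-184/189/(-100)*60 - 3844) = (1444*I*sqrt(38) - 13550)*(-184/189*(-1/100)*60 - 3844) = (-13550 + 1444*I*sqrt(38))*((46/4725)*60 - 3844) = (-13550 + 1444*I*sqrt(38))*(184/315 - 3844) = (-13550 + 1444*I*sqrt(38))*(-1210676/315) = 3280931960/63 - 1748216144*I*sqrt(38)/315 ≈ 5.2078e+7 - 3.4212e+7*I)
-Y = -(3280931960/63 - 1748216144*I*sqrt(38)/315) = -3280931960/63 + 1748216144*I*sqrt(38)/315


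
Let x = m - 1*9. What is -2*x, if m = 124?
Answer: -230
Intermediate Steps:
x = 115 (x = 124 - 1*9 = 124 - 9 = 115)
-2*x = -2*115 = -230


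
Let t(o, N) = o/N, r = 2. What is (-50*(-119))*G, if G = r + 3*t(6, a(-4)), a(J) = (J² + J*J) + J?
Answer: 15725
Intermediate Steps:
a(J) = J + 2*J² (a(J) = (J² + J²) + J = 2*J² + J = J + 2*J²)
G = 37/14 (G = 2 + 3*(6/((-4*(1 + 2*(-4))))) = 2 + 3*(6/((-4*(1 - 8)))) = 2 + 3*(6/((-4*(-7)))) = 2 + 3*(6/28) = 2 + 3*(6*(1/28)) = 2 + 3*(3/14) = 2 + 9/14 = 37/14 ≈ 2.6429)
(-50*(-119))*G = -50*(-119)*(37/14) = 5950*(37/14) = 15725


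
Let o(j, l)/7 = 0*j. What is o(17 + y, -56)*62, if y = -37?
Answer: 0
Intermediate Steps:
o(j, l) = 0 (o(j, l) = 7*(0*j) = 7*0 = 0)
o(17 + y, -56)*62 = 0*62 = 0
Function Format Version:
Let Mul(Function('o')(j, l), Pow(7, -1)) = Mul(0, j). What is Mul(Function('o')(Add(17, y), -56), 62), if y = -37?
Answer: 0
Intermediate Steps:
Function('o')(j, l) = 0 (Function('o')(j, l) = Mul(7, Mul(0, j)) = Mul(7, 0) = 0)
Mul(Function('o')(Add(17, y), -56), 62) = Mul(0, 62) = 0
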